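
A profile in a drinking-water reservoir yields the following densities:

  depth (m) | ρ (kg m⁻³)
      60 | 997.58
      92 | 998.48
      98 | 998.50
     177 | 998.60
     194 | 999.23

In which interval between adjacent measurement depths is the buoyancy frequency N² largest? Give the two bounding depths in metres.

Compute the density gradient over each adjacent pair:
  60–92 m: Δρ/Δz = 0.90/32 = 0.028 kg m⁻⁴
  92–98 m: Δρ/Δz = 0.02/6 = 3.3 × 10⁻³ kg m⁻⁴
  98–177 m: Δρ/Δz = 0.10/79 = 1.3 × 10⁻³ kg m⁻⁴
  177–194 m: Δρ/Δz = 0.63/17 = 0.037 kg m⁻⁴
The largest gradient is in the 177–194 m interval — the pycnocline.

177–194 m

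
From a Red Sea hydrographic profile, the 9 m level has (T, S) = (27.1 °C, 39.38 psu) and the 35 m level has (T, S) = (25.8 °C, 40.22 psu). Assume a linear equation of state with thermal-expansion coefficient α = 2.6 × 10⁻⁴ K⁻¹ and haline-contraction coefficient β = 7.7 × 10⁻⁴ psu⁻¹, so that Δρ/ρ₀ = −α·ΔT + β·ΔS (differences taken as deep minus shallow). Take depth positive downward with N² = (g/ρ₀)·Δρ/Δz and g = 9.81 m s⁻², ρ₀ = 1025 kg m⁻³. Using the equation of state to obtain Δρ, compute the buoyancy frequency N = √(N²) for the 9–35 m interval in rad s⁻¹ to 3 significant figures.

ΔT = -1.3 K, ΔS = +0.84 psu (deep − shallow).
Δρ/ρ₀ = −αΔT + βΔS = 3.38 × 10⁻⁴ + 6.468 × 10⁻⁴ = 9.848 × 10⁻⁴, so Δρ ≈ 1.009 kg m⁻³.
N² = (g/ρ₀)·Δρ/Δz = g·(Δρ/ρ₀)/Δz = 9.81 × 9.848 × 10⁻⁴ / 26 = 3.7157 × 10⁻⁴ s⁻².
N = √(3.7157 × 10⁻⁴) = 0.019276 rad s⁻¹ ≈ 0.0193 rad s⁻¹.

0.0193 rad s⁻¹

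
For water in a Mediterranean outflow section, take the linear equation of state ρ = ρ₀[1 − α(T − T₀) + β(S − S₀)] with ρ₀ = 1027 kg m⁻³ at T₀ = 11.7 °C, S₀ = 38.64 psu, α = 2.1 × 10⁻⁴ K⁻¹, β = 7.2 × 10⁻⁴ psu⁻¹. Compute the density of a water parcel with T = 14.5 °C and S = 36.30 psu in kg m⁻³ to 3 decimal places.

1024.666 kg m⁻³

T − T₀ = +2.8 K, S − S₀ = -2.34 psu.
Bracket = 1 − α·(+2.8) + β·(-2.34) = 1 + (-2.2728 × 10⁻³) = 0.9977272.
ρ = 1027 × 0.9977272 = 1024.666 kg m⁻³.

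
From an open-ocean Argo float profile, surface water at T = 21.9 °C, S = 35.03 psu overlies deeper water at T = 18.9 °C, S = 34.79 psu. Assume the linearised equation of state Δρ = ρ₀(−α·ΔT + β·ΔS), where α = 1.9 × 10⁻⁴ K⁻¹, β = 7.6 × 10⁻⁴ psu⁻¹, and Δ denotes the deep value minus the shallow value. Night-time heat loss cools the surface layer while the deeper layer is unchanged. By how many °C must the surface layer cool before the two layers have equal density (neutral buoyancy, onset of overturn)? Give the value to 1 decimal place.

2.0 °C

Neutral buoyancy requires Δρ = 0, i.e. −α(T_deep − T_surf′) + β(S_deep − S_surf) = 0.
T_surf′ = T_deep − (β/α)·ΔS = 18.9 − (7.6 × 10⁻⁴/1.9 × 10⁻⁴)·(-0.24) = 19.860 °C.
Cooling required: 21.9 − (19.860) = 2.040 °C.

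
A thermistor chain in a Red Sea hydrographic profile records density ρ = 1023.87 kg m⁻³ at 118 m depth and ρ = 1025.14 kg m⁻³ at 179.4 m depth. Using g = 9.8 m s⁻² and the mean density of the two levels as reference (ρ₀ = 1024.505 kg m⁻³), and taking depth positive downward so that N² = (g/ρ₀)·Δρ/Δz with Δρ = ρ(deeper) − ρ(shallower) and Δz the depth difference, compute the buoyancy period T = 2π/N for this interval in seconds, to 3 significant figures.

Δρ = 1025.14 − 1023.87 = 1.27 kg m⁻³ over Δz = 179.4 − 118 = 61.4 m.
N² = (9.8/1024.505) × (1.27/61.4) = 1.9786 × 10⁻⁴ s⁻².
N = √(1.9786 × 10⁻⁴) = 0.014066 rad s⁻¹, so T = 2π/N = 446.69 s ≈ 447 s.
A positive N² confirms static stability across the interval.

447 s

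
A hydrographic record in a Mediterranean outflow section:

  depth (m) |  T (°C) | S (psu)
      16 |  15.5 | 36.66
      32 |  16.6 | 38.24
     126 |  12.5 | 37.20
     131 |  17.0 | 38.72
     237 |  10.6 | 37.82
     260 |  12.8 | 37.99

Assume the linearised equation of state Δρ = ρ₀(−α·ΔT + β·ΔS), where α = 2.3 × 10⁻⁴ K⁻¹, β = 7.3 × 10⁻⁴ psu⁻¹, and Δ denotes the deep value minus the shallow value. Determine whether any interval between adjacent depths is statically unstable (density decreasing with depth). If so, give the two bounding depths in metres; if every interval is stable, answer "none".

Evaluate Δρ/ρ₀ = −αΔT + βΔS across each adjacent pair:
  16–32 m: −αΔT+βΔS = −(2.3 × 10⁻⁴)(+1.1)+(7.3 × 10⁻⁴)(+1.58) = 9.0 × 10⁻⁴ → stable
  32–126 m: −αΔT+βΔS = −(2.3 × 10⁻⁴)(-4.1)+(7.3 × 10⁻⁴)(-1.04) = 1.8 × 10⁻⁴ → stable
  126–131 m: −αΔT+βΔS = −(2.3 × 10⁻⁴)(+4.5)+(7.3 × 10⁻⁴)(+1.52) = 7.5 × 10⁻⁵ → stable
  131–237 m: −αΔT+βΔS = −(2.3 × 10⁻⁴)(-6.4)+(7.3 × 10⁻⁴)(-0.90) = 8.2 × 10⁻⁴ → stable
  237–260 m: −αΔT+βΔS = −(2.3 × 10⁻⁴)(+2.2)+(7.3 × 10⁻⁴)(+0.17) = -3.8 × 10⁻⁴ → UNSTABLE
The 237–260 m interval has Δρ < 0: lighter water underlies denser water.

237–260 m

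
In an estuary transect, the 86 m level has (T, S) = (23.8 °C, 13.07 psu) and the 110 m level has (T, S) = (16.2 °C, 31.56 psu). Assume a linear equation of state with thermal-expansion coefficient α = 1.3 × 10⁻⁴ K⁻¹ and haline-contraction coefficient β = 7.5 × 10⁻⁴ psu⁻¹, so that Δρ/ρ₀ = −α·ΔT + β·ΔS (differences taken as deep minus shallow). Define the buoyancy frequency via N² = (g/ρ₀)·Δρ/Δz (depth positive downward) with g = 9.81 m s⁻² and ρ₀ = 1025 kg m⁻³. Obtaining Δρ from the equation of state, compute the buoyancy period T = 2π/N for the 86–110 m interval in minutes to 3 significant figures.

1.34 min

ΔT = -7.6 K, ΔS = +18.49 psu (deep − shallow).
Δρ/ρ₀ = −αΔT + βΔS = 9.88 × 10⁻⁴ + 0.0138675 = 0.0148555, so Δρ ≈ 15.23 kg m⁻³.
N² = (g/ρ₀)·Δρ/Δz = g·(Δρ/ρ₀)/Δz = 9.81 × 0.0148555 / 24 = 6.0722 × 10⁻³ s⁻².
N = √(6.0722 × 10⁻³) = 0.077924 rad s⁻¹ → T = 2π/N = 80.632 s = 1.3439 min ≈ 1.34 min.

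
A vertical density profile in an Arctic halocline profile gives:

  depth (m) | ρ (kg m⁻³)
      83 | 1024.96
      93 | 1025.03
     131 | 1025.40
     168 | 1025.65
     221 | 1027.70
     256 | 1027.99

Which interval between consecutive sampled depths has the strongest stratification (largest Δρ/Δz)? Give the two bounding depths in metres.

Compute the density gradient over each adjacent pair:
  83–93 m: Δρ/Δz = 0.07/10 = 7.0 × 10⁻³ kg m⁻⁴
  93–131 m: Δρ/Δz = 0.37/38 = 9.7 × 10⁻³ kg m⁻⁴
  131–168 m: Δρ/Δz = 0.25/37 = 6.8 × 10⁻³ kg m⁻⁴
  168–221 m: Δρ/Δz = 2.05/53 = 0.039 kg m⁻⁴
  221–256 m: Δρ/Δz = 0.29/35 = 8.3 × 10⁻³ kg m⁻⁴
The largest gradient is in the 168–221 m interval — the pycnocline.

168–221 m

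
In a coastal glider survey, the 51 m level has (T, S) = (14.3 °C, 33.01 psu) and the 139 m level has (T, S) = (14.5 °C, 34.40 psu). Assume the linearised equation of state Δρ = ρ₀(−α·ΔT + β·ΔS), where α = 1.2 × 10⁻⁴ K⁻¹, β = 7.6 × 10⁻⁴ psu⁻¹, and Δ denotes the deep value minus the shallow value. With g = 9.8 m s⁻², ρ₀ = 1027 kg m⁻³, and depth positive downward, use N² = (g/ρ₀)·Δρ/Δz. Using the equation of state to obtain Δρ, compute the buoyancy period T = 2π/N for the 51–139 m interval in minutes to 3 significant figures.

9.77 min

ΔT = +0.2 K, ΔS = +1.39 psu (deep − shallow).
Δρ/ρ₀ = −αΔT + βΔS = -2.40 × 10⁻⁵ + 1.0564 × 10⁻³ = 1.0324 × 10⁻³, so Δρ ≈ 1.060 kg m⁻³.
N² = (g/ρ₀)·Δρ/Δz = g·(Δρ/ρ₀)/Δz = 9.8 × 1.0324 × 10⁻³ / 88 = 1.1497 × 10⁻⁴ s⁻².
N = √(1.1497 × 10⁻⁴) = 0.010722 rad s⁻¹ → T = 2π/N = 586.01 s = 9.7668 min ≈ 9.77 min.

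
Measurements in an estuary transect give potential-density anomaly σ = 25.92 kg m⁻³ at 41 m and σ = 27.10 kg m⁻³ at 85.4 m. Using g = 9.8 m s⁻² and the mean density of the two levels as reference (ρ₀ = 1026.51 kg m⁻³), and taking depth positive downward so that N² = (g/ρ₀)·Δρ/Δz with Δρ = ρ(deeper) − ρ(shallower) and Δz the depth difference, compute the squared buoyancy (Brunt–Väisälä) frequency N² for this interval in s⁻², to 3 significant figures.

Δρ = 1027.10 − 1025.92 = 1.18 kg m⁻³ over Δz = 85.4 − 41 = 44.4 m.
N² = (9.8/1026.51) × (1.18/44.4) = 2.5372 × 10⁻⁴ s⁻² ≈ 2.54 × 10⁻⁴ s⁻².

2.54 × 10⁻⁴ s⁻²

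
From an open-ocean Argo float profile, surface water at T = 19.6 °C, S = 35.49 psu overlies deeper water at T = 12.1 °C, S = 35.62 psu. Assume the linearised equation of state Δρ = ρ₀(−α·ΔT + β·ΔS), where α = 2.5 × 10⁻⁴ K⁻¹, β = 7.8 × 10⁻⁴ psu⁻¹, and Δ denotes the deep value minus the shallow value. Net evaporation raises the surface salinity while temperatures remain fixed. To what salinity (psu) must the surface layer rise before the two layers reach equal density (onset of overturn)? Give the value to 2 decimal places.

Neutral buoyancy requires −α(T_deep − T_surf) + β(S_deep − S_surf′) = 0.
S_surf′ = S_deep − (α/β)·ΔT = 35.62 − (2.5 × 10⁻⁴/7.8 × 10⁻⁴)·(-7.5) = 38.0238 psu.
Increase required: 38.0238 − 35.49 = 2.5338 psu.

38.02 psu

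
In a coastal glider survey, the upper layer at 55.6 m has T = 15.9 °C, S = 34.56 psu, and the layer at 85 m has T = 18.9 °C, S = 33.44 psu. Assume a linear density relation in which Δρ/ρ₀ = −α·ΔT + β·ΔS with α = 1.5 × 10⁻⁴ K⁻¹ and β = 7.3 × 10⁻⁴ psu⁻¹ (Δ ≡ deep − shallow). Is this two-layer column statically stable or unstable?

unstable

ΔT = 18.9 − 15.9 = +3.0 K and ΔS = 33.44 − 34.56 = -1.12 psu (deep − shallow).
−αΔT = -4.50 × 10⁻⁴; βΔS = -8.176 × 10⁻⁴; sum Δρ/ρ₀ = -1.2676 × 10⁻³.
Δρ/ρ₀ < 0, so Δρ < 0: deeper water is lighter → statically unstable; the column would overturn.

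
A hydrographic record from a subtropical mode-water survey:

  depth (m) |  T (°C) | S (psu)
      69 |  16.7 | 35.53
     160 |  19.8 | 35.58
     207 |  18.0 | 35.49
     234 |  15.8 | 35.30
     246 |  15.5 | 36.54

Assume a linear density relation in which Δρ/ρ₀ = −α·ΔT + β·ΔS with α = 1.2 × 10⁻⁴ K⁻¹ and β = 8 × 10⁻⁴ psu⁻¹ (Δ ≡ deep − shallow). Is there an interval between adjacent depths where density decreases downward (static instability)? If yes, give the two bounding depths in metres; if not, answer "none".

69–160 m

Evaluate Δρ/ρ₀ = −αΔT + βΔS across each adjacent pair:
  69–160 m: −αΔT+βΔS = −(1.2 × 10⁻⁴)(+3.1)+(8 × 10⁻⁴)(+0.05) = -3.3 × 10⁻⁴ → UNSTABLE
  160–207 m: −αΔT+βΔS = −(1.2 × 10⁻⁴)(-1.8)+(8 × 10⁻⁴)(-0.09) = 1.4 × 10⁻⁴ → stable
  207–234 m: −αΔT+βΔS = −(1.2 × 10⁻⁴)(-2.2)+(8 × 10⁻⁴)(-0.19) = 1.1 × 10⁻⁴ → stable
  234–246 m: −αΔT+βΔS = −(1.2 × 10⁻⁴)(-0.3)+(8 × 10⁻⁴)(+1.24) = 1.0 × 10⁻³ → stable
The 69–160 m interval has Δρ < 0: lighter water underlies denser water.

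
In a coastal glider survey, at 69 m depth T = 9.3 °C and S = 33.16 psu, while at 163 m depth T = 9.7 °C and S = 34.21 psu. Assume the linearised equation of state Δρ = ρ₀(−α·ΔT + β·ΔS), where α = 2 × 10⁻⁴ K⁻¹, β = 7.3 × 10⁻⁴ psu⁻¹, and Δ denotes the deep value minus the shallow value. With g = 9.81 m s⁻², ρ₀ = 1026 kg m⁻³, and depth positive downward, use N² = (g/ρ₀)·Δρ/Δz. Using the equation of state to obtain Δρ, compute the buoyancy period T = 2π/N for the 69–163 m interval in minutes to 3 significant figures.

12.4 min

ΔT = +0.4 K, ΔS = +1.05 psu (deep − shallow).
Δρ/ρ₀ = −αΔT + βΔS = -8.00 × 10⁻⁵ + 7.665 × 10⁻⁴ = 6.865 × 10⁻⁴, so Δρ ≈ 0.7043 kg m⁻³.
N² = (g/ρ₀)·Δρ/Δz = g·(Δρ/ρ₀)/Δz = 9.81 × 6.865 × 10⁻⁴ / 94 = 7.1644 × 10⁻⁵ s⁻².
N = √(7.1644 × 10⁻⁵) = 8.4643 × 10⁻³ rad s⁻¹ → T = 2π/N = 742.32 s = 12.372 min ≈ 12.4 min.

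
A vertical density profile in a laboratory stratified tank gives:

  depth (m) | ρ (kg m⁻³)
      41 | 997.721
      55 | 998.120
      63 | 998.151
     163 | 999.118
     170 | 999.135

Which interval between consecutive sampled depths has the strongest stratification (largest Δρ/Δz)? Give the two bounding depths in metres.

41–55 m

Compute the density gradient over each adjacent pair:
  41–55 m: Δρ/Δz = 0.399/14 = 0.029 kg m⁻⁴
  55–63 m: Δρ/Δz = 0.031/8 = 3.9 × 10⁻³ kg m⁻⁴
  63–163 m: Δρ/Δz = 0.967/100 = 9.7 × 10⁻³ kg m⁻⁴
  163–170 m: Δρ/Δz = 0.017/7 = 2.4 × 10⁻³ kg m⁻⁴
The largest gradient is in the 41–55 m interval — the pycnocline.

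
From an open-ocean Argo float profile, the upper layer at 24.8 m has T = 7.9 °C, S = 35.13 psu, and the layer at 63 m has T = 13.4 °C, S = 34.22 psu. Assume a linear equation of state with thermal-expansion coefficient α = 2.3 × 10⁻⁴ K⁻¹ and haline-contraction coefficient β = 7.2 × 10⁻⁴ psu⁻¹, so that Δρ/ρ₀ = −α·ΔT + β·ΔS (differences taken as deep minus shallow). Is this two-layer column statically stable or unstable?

ΔT = 13.4 − 7.9 = +5.5 K and ΔS = 34.22 − 35.13 = -0.91 psu (deep − shallow).
−αΔT = -1.265 × 10⁻³; βΔS = -6.552 × 10⁻⁴; sum Δρ/ρ₀ = -1.9202 × 10⁻³.
Δρ/ρ₀ < 0, so Δρ < 0: deeper water is lighter → statically unstable; the column would overturn.

unstable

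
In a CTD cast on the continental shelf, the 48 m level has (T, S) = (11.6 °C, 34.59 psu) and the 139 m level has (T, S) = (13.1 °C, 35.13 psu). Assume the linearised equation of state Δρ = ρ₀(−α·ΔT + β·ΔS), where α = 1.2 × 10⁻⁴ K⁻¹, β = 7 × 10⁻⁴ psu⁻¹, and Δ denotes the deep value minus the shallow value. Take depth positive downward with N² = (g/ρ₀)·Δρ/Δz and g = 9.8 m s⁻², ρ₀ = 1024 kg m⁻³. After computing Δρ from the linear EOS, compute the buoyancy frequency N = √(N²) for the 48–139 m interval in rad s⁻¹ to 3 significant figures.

4.62 × 10⁻³ rad s⁻¹

ΔT = +1.5 K, ΔS = +0.54 psu (deep − shallow).
Δρ/ρ₀ = −αΔT + βΔS = -1.80 × 10⁻⁴ + 3.78 × 10⁻⁴ = 1.98 × 10⁻⁴, so Δρ ≈ 0.2028 kg m⁻³.
N² = (g/ρ₀)·Δρ/Δz = g·(Δρ/ρ₀)/Δz = 9.8 × 1.98 × 10⁻⁴ / 91 = 2.1323 × 10⁻⁵ s⁻².
N = √(2.1323 × 10⁻⁵) = 4.6177 × 10⁻³ rad s⁻¹ ≈ 4.62 × 10⁻³ rad s⁻¹.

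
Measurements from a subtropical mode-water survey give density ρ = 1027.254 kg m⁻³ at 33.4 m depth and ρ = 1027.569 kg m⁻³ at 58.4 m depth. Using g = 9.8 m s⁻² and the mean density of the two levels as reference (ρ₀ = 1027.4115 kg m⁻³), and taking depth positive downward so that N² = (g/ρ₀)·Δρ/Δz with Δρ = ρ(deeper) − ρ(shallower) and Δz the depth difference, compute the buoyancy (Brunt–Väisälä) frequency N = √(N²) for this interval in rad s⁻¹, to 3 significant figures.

0.0110 rad s⁻¹

Δρ = 1027.569 − 1027.254 = 0.315 kg m⁻³ over Δz = 58.4 − 33.4 = 25 m.
N² = (9.8/1027.4115) × (0.315/25) = 1.2019 × 10⁻⁴ s⁻².
N = √(1.2019 × 10⁻⁴) = 0.010963 rad s⁻¹ ≈ 0.0110 rad s⁻¹.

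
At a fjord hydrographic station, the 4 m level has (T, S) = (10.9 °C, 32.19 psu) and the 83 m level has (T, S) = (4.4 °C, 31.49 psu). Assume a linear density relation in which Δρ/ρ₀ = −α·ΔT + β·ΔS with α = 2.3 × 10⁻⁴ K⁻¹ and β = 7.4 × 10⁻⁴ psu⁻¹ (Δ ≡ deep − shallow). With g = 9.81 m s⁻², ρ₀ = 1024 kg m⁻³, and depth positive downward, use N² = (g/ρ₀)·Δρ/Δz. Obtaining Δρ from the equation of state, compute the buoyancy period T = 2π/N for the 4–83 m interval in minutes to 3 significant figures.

9.51 min

ΔT = -6.5 K, ΔS = -0.70 psu (deep − shallow).
Δρ/ρ₀ = −αΔT + βΔS = 1.495 × 10⁻³ − 5.18 × 10⁻⁴ = 9.77 × 10⁻⁴, so Δρ ≈ 1.000 kg m⁻³.
N² = (g/ρ₀)·Δρ/Δz = g·(Δρ/ρ₀)/Δz = 9.81 × 9.77 × 10⁻⁴ / 79 = 1.2132 × 10⁻⁴ s⁻².
N = √(1.2132 × 10⁻⁴) = 0.011015 rad s⁻¹ → T = 2π/N = 570.42 s = 9.5070 min ≈ 9.51 min.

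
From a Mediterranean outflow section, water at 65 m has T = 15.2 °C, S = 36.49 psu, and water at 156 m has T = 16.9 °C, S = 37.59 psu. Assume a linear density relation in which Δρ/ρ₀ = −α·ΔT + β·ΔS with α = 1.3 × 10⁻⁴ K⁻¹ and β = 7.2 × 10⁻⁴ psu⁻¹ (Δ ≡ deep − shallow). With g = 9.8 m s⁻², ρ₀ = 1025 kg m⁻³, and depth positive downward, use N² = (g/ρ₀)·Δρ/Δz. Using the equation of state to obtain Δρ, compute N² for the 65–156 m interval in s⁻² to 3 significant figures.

ΔT = +1.7 K, ΔS = +1.10 psu (deep − shallow).
Δρ/ρ₀ = −αΔT + βΔS = -2.21 × 10⁻⁴ + 7.92 × 10⁻⁴ = 5.71 × 10⁻⁴, so Δρ ≈ 0.5853 kg m⁻³.
N² = (g/ρ₀)·Δρ/Δz = g·(Δρ/ρ₀)/Δz = 9.8 × 5.71 × 10⁻⁴ / 91 = 6.1492 × 10⁻⁵ s⁻² ≈ 6.15 × 10⁻⁵ s⁻².

6.15 × 10⁻⁵ s⁻²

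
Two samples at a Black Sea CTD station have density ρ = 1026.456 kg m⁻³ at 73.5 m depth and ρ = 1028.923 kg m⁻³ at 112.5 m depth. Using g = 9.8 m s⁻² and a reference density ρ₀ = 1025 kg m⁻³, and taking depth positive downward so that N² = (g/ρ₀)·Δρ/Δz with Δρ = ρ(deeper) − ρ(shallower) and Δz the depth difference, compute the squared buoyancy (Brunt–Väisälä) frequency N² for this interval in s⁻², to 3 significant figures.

Δρ = 1028.923 − 1026.456 = 2.467 kg m⁻³ over Δz = 112.5 − 73.5 = 39 m.
N² = (9.8/1025) × (2.467/39) = 6.0479 × 10⁻⁴ s⁻² ≈ 6.05 × 10⁻⁴ s⁻².

6.05 × 10⁻⁴ s⁻²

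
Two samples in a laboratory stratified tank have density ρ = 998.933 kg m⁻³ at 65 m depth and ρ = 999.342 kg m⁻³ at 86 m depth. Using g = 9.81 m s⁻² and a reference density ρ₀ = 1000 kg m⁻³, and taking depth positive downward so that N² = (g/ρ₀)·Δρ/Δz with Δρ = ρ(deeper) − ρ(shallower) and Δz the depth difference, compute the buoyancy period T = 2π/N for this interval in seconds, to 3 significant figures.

455 s

Δρ = 999.342 − 998.933 = 0.409 kg m⁻³ over Δz = 86 − 65 = 21 m.
N² = (9.81/1000) × (0.409/21) = 1.9106 × 10⁻⁴ s⁻².
N = √(1.9106 × 10⁻⁴) = 0.013822 rad s⁻¹, so T = 2π/N = 454.58 s ≈ 455 s.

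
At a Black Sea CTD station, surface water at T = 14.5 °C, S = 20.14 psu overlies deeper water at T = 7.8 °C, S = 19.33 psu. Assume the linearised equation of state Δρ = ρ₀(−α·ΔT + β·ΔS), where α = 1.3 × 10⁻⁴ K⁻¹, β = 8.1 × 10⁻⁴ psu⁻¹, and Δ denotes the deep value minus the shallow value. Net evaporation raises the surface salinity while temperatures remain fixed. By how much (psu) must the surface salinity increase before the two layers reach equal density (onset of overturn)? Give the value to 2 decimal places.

Neutral buoyancy requires −α(T_deep − T_surf) + β(S_deep − S_surf′) = 0.
S_surf′ = S_deep − (α/β)·ΔT = 19.33 − (1.3 × 10⁻⁴/8.1 × 10⁻⁴)·(-6.7) = 20.4053 psu.
Increase required: 20.4053 − 20.14 = 0.2653 psu.

0.27 psu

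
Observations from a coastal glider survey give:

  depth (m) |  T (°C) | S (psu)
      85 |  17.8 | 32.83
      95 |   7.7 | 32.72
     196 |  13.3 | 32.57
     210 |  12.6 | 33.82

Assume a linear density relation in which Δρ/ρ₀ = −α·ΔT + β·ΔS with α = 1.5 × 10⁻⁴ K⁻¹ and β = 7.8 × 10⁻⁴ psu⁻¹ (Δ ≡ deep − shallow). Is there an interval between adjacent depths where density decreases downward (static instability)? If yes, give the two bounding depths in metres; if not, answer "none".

95–196 m

Evaluate Δρ/ρ₀ = −αΔT + βΔS across each adjacent pair:
  85–95 m: −αΔT+βΔS = −(1.5 × 10⁻⁴)(-10.1)+(7.8 × 10⁻⁴)(-0.11) = 1.4 × 10⁻³ → stable
  95–196 m: −αΔT+βΔS = −(1.5 × 10⁻⁴)(+5.6)+(7.8 × 10⁻⁴)(-0.15) = -9.6 × 10⁻⁴ → UNSTABLE
  196–210 m: −αΔT+βΔS = −(1.5 × 10⁻⁴)(-0.7)+(7.8 × 10⁻⁴)(+1.25) = 1.1 × 10⁻³ → stable
The 95–196 m interval has Δρ < 0: lighter water underlies denser water.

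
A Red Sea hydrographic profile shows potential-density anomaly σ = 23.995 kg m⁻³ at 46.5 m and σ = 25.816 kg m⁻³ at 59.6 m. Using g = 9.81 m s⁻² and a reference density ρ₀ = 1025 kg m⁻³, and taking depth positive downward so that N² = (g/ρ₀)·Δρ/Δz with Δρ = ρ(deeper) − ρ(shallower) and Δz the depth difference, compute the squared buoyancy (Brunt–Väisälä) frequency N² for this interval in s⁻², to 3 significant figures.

1.33 × 10⁻³ s⁻²

Δρ = 1025.816 − 1023.995 = 1.821 kg m⁻³ over Δz = 59.6 − 46.5 = 13.1 m.
N² = (9.81/1025) × (1.821/13.1) = 1.3304 × 10⁻³ s⁻² ≈ 1.33 × 10⁻³ s⁻².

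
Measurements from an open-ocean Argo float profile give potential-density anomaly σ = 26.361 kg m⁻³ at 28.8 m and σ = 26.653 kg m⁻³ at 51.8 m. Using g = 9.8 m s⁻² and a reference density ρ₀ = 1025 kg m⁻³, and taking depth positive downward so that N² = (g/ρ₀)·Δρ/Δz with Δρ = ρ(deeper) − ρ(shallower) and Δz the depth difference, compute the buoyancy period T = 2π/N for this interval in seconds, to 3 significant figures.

Δρ = 1026.653 − 1026.361 = 0.292 kg m⁻³ over Δz = 51.8 − 28.8 = 23 m.
N² = (9.8/1025) × (0.292/23) = 1.2138 × 10⁻⁴ s⁻².
N = √(1.2138 × 10⁻⁴) = 0.011017 rad s⁻¹, so T = 2π/N = 570.32 s ≈ 570 s.

570 s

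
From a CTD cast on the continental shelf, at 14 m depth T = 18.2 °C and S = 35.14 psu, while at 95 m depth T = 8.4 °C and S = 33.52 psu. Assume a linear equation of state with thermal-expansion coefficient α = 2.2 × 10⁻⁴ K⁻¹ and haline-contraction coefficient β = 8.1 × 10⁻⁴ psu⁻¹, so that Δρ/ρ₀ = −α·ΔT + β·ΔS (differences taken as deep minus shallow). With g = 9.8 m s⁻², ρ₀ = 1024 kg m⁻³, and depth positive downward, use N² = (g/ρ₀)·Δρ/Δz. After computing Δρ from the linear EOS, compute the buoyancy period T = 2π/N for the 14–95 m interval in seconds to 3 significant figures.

622 s

ΔT = -9.8 K, ΔS = -1.62 psu (deep − shallow).
Δρ/ρ₀ = −αΔT + βΔS = 2.156 × 10⁻³ − 1.3122 × 10⁻³ = 8.438 × 10⁻⁴, so Δρ ≈ 0.8641 kg m⁻³.
N² = (g/ρ₀)·Δρ/Δz = g·(Δρ/ρ₀)/Δz = 9.8 × 8.438 × 10⁻⁴ / 81 = 1.0209 × 10⁻⁴ s⁻².
N = √(1.0209 × 10⁻⁴) = 0.010104 rad s⁻¹ → T = 2π/N = 621.85 s ≈ 622 s.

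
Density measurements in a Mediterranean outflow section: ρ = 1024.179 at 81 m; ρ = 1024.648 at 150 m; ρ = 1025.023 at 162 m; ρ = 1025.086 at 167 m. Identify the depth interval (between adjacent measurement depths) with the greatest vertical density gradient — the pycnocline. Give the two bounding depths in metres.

150–162 m

Compute the density gradient over each adjacent pair:
  81–150 m: Δρ/Δz = 0.469/69 = 6.8 × 10⁻³ kg m⁻⁴
  150–162 m: Δρ/Δz = 0.375/12 = 0.031 kg m⁻⁴
  162–167 m: Δρ/Δz = 0.063/5 = 0.013 kg m⁻⁴
The largest gradient is in the 150–162 m interval — the pycnocline.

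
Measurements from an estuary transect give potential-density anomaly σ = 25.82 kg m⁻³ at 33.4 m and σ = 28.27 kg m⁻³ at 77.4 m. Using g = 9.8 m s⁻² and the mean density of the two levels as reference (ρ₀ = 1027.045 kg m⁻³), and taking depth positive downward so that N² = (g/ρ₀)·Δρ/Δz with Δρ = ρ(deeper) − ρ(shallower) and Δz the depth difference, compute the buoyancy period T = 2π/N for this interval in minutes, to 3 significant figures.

4.54 min

Δρ = 1028.27 − 1025.82 = 2.45 kg m⁻³ over Δz = 77.4 − 33.4 = 44 m.
N² = (9.8/1027.045) × (2.45/44) = 5.3131 × 10⁻⁴ s⁻².
N = √(5.3131 × 10⁻⁴) = 0.023050 rad s⁻¹, so T = 2π/N = 272.59 s = 4.5432 min ≈ 4.54 min.
A positive N² confirms static stability across the interval.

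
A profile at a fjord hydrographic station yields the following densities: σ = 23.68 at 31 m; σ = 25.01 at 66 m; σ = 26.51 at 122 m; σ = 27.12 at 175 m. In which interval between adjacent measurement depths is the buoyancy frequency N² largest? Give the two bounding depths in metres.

Compute the density gradient over each adjacent pair:
  31–66 m: Δρ/Δz = 1.33/35 = 0.038 kg m⁻⁴
  66–122 m: Δρ/Δz = 1.50/56 = 0.027 kg m⁻⁴
  122–175 m: Δρ/Δz = 0.61/53 = 0.012 kg m⁻⁴
The largest gradient is in the 31–66 m interval — the pycnocline.

31–66 m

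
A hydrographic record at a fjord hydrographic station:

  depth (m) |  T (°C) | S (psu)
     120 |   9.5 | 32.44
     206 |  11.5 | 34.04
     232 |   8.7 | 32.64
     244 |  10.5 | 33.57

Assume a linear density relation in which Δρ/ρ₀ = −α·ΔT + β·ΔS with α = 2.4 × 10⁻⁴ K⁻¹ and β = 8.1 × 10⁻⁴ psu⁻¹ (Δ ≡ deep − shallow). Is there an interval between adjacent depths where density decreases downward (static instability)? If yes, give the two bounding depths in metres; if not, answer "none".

Evaluate Δρ/ρ₀ = −αΔT + βΔS across each adjacent pair:
  120–206 m: −αΔT+βΔS = −(2.4 × 10⁻⁴)(+2.0)+(8.1 × 10⁻⁴)(+1.60) = 8.2 × 10⁻⁴ → stable
  206–232 m: −αΔT+βΔS = −(2.4 × 10⁻⁴)(-2.8)+(8.1 × 10⁻⁴)(-1.40) = -4.6 × 10⁻⁴ → UNSTABLE
  232–244 m: −αΔT+βΔS = −(2.4 × 10⁻⁴)(+1.8)+(8.1 × 10⁻⁴)(+0.93) = 3.2 × 10⁻⁴ → stable
The 206–232 m interval has Δρ < 0: lighter water underlies denser water.

206–232 m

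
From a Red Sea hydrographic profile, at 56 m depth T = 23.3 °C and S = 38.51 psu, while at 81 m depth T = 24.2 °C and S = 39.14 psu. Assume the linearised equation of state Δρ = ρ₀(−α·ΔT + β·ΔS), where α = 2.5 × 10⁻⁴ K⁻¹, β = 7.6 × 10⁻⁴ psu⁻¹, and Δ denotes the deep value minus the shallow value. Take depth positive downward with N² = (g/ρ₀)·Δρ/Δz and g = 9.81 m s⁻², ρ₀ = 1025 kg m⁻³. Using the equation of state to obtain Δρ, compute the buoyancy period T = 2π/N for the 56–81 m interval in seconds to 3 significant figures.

ΔT = +0.9 K, ΔS = +0.63 psu (deep − shallow).
Δρ/ρ₀ = −αΔT + βΔS = -2.25 × 10⁻⁴ + 4.788 × 10⁻⁴ = 2.538 × 10⁻⁴, so Δρ ≈ 0.2601 kg m⁻³.
N² = (g/ρ₀)·Δρ/Δz = g·(Δρ/ρ₀)/Δz = 9.81 × 2.538 × 10⁻⁴ / 25 = 9.9591 × 10⁻⁵ s⁻².
N = √(9.9591 × 10⁻⁵) = 9.9795 × 10⁻³ rad s⁻¹ → T = 2π/N = 629.61 s ≈ 630 s.

630 s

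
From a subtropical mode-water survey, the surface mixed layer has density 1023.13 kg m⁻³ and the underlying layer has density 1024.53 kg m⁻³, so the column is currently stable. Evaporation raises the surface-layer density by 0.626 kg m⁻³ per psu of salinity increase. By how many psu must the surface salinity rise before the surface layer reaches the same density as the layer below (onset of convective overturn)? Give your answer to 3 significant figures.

2.24 psu

Density deficit of the surface layer: 1024.53 − 1023.13 = 1.4 kg m⁻³.
Required change = 1.4 / 0.626 = 2.24 psu.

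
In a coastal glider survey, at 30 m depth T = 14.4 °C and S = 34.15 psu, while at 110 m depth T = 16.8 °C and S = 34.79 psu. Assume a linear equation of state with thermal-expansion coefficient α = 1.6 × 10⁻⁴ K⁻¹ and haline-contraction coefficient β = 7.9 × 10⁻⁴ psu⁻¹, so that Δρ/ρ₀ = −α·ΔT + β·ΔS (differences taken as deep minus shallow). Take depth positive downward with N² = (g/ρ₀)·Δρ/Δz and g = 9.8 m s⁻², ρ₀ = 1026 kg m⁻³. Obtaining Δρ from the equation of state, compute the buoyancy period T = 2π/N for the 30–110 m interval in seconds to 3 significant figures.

1.63 × 10³ s

ΔT = +2.4 K, ΔS = +0.64 psu (deep − shallow).
Δρ/ρ₀ = −αΔT + βΔS = -3.84 × 10⁻⁴ + 5.056 × 10⁻⁴ = 1.216 × 10⁻⁴, so Δρ ≈ 0.1248 kg m⁻³.
N² = (g/ρ₀)·Δρ/Δz = g·(Δρ/ρ₀)/Δz = 9.8 × 1.216 × 10⁻⁴ / 80 = 1.4896 × 10⁻⁵ s⁻².
N = √(1.4896 × 10⁻⁵) = 3.8595 × 10⁻³ rad s⁻¹ → T = 2π/N = 1.6280 × 10³ s ≈ 1.63 × 10³ s.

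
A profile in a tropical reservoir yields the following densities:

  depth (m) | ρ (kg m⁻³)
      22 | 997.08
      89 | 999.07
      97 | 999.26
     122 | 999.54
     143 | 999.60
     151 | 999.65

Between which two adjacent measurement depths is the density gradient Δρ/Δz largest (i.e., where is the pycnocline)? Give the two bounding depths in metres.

Compute the density gradient over each adjacent pair:
  22–89 m: Δρ/Δz = 1.99/67 = 0.030 kg m⁻⁴
  89–97 m: Δρ/Δz = 0.19/8 = 0.024 kg m⁻⁴
  97–122 m: Δρ/Δz = 0.28/25 = 0.011 kg m⁻⁴
  122–143 m: Δρ/Δz = 0.06/21 = 2.9 × 10⁻³ kg m⁻⁴
  143–151 m: Δρ/Δz = 0.05/8 = 6.3 × 10⁻³ kg m⁻⁴
The largest gradient is in the 22–89 m interval — the pycnocline.

22–89 m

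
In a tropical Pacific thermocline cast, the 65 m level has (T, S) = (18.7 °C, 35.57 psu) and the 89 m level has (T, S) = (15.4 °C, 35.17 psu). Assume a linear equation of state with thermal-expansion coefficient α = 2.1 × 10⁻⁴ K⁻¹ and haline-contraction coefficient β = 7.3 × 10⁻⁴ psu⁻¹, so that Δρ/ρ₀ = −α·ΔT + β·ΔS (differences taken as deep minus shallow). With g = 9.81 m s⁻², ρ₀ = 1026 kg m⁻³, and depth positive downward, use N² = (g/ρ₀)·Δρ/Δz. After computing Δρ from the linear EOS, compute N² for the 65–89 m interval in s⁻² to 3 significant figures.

1.64 × 10⁻⁴ s⁻²

ΔT = -3.3 K, ΔS = -0.40 psu (deep − shallow).
Δρ/ρ₀ = −αΔT + βΔS = 6.93 × 10⁻⁴ − 2.92 × 10⁻⁴ = 4.01 × 10⁻⁴, so Δρ ≈ 0.4114 kg m⁻³.
N² = (g/ρ₀)·Δρ/Δz = g·(Δρ/ρ₀)/Δz = 9.81 × 4.01 × 10⁻⁴ / 24 = 1.6391 × 10⁻⁴ s⁻² ≈ 1.64 × 10⁻⁴ s⁻².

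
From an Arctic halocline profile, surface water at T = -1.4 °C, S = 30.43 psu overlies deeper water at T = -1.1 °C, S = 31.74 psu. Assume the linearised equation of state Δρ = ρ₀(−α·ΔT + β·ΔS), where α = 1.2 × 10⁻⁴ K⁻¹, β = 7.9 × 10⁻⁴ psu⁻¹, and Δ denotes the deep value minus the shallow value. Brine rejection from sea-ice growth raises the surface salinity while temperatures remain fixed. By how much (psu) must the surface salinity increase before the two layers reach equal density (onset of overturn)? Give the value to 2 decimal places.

1.26 psu

Neutral buoyancy requires −α(T_deep − T_surf) + β(S_deep − S_surf′) = 0.
S_surf′ = S_deep − (α/β)·ΔT = 31.74 − (1.2 × 10⁻⁴/7.9 × 10⁻⁴)·(+0.3) = 31.6944 psu.
Increase required: 31.6944 − 30.43 = 1.2644 psu.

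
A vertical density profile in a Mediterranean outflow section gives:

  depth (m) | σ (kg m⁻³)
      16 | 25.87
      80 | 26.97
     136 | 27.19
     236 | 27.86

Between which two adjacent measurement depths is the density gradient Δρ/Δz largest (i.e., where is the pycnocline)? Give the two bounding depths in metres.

16–80 m

Compute the density gradient over each adjacent pair:
  16–80 m: Δρ/Δz = 1.10/64 = 0.017 kg m⁻⁴
  80–136 m: Δρ/Δz = 0.22/56 = 3.9 × 10⁻³ kg m⁻⁴
  136–236 m: Δρ/Δz = 0.67/100 = 6.7 × 10⁻³ kg m⁻⁴
The largest gradient is in the 16–80 m interval — the pycnocline.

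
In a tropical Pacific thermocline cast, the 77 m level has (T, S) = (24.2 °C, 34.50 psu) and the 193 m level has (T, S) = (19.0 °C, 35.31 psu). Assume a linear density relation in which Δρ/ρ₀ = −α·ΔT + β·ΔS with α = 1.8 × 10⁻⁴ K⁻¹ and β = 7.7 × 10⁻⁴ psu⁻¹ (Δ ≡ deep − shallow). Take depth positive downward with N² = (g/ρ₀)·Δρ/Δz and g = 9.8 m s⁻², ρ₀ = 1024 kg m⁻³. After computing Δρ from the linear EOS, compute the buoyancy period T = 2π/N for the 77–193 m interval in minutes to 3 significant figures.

ΔT = -5.2 K, ΔS = +0.81 psu (deep − shallow).
Δρ/ρ₀ = −αΔT + βΔS = 9.36 × 10⁻⁴ + 6.237 × 10⁻⁴ = 1.5597 × 10⁻³, so Δρ ≈ 1.597 kg m⁻³.
N² = (g/ρ₀)·Δρ/Δz = g·(Δρ/ρ₀)/Δz = 9.8 × 1.5597 × 10⁻³ / 116 = 1.3177 × 10⁻⁴ s⁻².
N = √(1.3177 × 10⁻⁴) = 0.011479 rad s⁻¹ → T = 2π/N = 547.36 s = 9.1227 min ≈ 9.12 min.

9.12 min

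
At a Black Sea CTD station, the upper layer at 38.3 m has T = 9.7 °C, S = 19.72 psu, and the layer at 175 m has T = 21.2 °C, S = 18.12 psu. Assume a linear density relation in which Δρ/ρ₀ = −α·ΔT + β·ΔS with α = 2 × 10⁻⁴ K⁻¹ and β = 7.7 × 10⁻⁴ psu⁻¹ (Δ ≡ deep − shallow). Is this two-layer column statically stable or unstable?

ΔT = 21.2 − 9.7 = +11.5 K and ΔS = 18.12 − 19.72 = -1.60 psu (deep − shallow).
−αΔT = -2.30 × 10⁻³; βΔS = -1.232 × 10⁻³; sum Δρ/ρ₀ = -3.532 × 10⁻³.
Δρ/ρ₀ < 0, so Δρ < 0: deeper water is lighter → statically unstable; the column would overturn.

unstable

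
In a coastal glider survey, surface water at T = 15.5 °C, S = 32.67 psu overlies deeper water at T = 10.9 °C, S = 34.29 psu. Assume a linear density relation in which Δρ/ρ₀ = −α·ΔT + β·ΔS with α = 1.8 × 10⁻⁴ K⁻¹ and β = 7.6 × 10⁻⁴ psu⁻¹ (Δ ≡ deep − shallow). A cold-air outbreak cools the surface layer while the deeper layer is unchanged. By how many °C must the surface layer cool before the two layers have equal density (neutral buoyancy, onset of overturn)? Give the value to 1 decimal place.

Neutral buoyancy requires Δρ = 0, i.e. −α(T_deep − T_surf′) + β(S_deep − S_surf) = 0.
T_surf′ = T_deep − (β/α)·ΔS = 10.9 − (7.6 × 10⁻⁴/1.8 × 10⁻⁴)·(+1.62) = 4.060 °C.
Cooling required: 15.5 − (4.060) = 11.440 °C.

11.4 °C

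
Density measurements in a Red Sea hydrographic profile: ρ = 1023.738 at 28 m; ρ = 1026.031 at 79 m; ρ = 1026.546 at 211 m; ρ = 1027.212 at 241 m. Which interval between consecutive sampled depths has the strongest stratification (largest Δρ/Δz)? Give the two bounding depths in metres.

Compute the density gradient over each adjacent pair:
  28–79 m: Δρ/Δz = 2.293/51 = 0.045 kg m⁻⁴
  79–211 m: Δρ/Δz = 0.515/132 = 3.9 × 10⁻³ kg m⁻⁴
  211–241 m: Δρ/Δz = 0.666/30 = 0.022 kg m⁻⁴
The largest gradient is in the 28–79 m interval — the pycnocline.

28–79 m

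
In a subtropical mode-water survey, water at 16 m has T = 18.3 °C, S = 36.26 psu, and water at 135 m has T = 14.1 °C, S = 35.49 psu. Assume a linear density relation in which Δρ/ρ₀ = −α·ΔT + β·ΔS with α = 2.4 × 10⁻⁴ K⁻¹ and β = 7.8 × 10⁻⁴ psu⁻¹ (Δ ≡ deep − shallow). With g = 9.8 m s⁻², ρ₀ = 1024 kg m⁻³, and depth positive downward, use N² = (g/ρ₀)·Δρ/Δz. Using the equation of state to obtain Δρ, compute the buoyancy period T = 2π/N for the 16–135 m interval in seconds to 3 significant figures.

ΔT = -4.2 K, ΔS = -0.77 psu (deep − shallow).
Δρ/ρ₀ = −αΔT + βΔS = 1.008 × 10⁻³ − 6.006 × 10⁻⁴ = 4.074 × 10⁻⁴, so Δρ ≈ 0.4172 kg m⁻³.
N² = (g/ρ₀)·Δρ/Δz = g·(Δρ/ρ₀)/Δz = 9.8 × 4.074 × 10⁻⁴ / 119 = 3.3551 × 10⁻⁵ s⁻².
N = √(3.3551 × 10⁻⁵) = 5.7923 × 10⁻³ rad s⁻¹ → T = 2π/N = 1.0847 × 10³ s ≈ 1.08 × 10³ s.

1.08 × 10³ s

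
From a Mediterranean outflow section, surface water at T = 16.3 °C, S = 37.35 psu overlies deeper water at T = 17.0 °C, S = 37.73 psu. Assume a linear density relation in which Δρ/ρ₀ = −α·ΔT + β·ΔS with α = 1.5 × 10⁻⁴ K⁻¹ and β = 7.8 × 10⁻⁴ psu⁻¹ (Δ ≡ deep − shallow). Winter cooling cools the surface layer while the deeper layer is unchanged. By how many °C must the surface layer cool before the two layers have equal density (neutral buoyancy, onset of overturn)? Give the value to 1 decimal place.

1.3 °C

Neutral buoyancy requires Δρ = 0, i.e. −α(T_deep − T_surf′) + β(S_deep − S_surf) = 0.
T_surf′ = T_deep − (β/α)·ΔS = 17.0 − (7.8 × 10⁻⁴/1.5 × 10⁻⁴)·(+0.38) = 15.024 °C.
Cooling required: 16.3 − (15.024) = 1.276 °C.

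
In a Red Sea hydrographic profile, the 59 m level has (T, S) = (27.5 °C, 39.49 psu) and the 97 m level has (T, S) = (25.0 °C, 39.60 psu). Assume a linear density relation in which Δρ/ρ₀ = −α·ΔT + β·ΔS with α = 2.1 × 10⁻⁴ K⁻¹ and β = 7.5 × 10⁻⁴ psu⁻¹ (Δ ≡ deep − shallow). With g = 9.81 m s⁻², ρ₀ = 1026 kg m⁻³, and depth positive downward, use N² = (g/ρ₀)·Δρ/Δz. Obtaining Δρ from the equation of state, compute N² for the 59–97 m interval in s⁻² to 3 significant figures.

ΔT = -2.5 K, ΔS = +0.11 psu (deep − shallow).
Δρ/ρ₀ = −αΔT + βΔS = 5.25 × 10⁻⁴ + 8.25 × 10⁻⁵ = 6.075 × 10⁻⁴, so Δρ ≈ 0.6233 kg m⁻³.
N² = (g/ρ₀)·Δρ/Δz = g·(Δρ/ρ₀)/Δz = 9.81 × 6.075 × 10⁻⁴ / 38 = 1.5683 × 10⁻⁴ s⁻² ≈ 1.57 × 10⁻⁴ s⁻².

1.57 × 10⁻⁴ s⁻²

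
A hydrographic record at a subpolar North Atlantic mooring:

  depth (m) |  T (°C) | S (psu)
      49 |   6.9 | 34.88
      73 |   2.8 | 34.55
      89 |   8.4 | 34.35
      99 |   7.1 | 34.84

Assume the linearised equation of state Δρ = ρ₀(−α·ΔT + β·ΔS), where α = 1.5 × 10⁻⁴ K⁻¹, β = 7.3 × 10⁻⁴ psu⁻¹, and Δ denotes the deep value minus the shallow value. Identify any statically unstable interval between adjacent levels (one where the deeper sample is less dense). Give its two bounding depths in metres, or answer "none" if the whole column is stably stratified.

73–89 m

Evaluate Δρ/ρ₀ = −αΔT + βΔS across each adjacent pair:
  49–73 m: −αΔT+βΔS = −(1.5 × 10⁻⁴)(-4.1)+(7.3 × 10⁻⁴)(-0.33) = 3.7 × 10⁻⁴ → stable
  73–89 m: −αΔT+βΔS = −(1.5 × 10⁻⁴)(+5.6)+(7.3 × 10⁻⁴)(-0.20) = -9.9 × 10⁻⁴ → UNSTABLE
  89–99 m: −αΔT+βΔS = −(1.5 × 10⁻⁴)(-1.3)+(7.3 × 10⁻⁴)(+0.49) = 5.5 × 10⁻⁴ → stable
The 73–89 m interval has Δρ < 0: lighter water underlies denser water.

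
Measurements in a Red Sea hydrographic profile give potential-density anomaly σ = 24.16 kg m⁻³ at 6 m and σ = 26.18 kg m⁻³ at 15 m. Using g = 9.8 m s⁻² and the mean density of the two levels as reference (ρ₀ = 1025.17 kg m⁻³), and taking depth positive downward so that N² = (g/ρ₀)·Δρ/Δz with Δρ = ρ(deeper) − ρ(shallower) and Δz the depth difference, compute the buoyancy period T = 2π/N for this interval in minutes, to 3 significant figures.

Δρ = 1026.18 − 1024.16 = 2.02 kg m⁻³ over Δz = 15 − 6 = 9 m.
N² = (9.8/1025.17) × (2.02/9) = 2.1456 × 10⁻³ s⁻².
N = √(2.1456 × 10⁻³) = 0.046321 rad s⁻¹, so T = 2π/N = 135.64 s = 2.2607 min ≈ 2.26 min.

2.26 min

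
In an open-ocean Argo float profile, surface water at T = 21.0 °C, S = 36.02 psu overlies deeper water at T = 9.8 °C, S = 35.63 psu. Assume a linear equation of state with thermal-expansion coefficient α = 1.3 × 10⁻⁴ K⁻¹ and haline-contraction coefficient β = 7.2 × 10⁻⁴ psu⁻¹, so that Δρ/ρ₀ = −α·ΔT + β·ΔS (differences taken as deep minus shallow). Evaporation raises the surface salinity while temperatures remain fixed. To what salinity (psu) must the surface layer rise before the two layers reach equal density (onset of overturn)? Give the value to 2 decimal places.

37.65 psu

Neutral buoyancy requires −α(T_deep − T_surf) + β(S_deep − S_surf′) = 0.
S_surf′ = S_deep − (α/β)·ΔT = 35.63 − (1.3 × 10⁻⁴/7.2 × 10⁻⁴)·(-11.2) = 37.6522 psu.
Increase required: 37.6522 − 36.02 = 1.6322 psu.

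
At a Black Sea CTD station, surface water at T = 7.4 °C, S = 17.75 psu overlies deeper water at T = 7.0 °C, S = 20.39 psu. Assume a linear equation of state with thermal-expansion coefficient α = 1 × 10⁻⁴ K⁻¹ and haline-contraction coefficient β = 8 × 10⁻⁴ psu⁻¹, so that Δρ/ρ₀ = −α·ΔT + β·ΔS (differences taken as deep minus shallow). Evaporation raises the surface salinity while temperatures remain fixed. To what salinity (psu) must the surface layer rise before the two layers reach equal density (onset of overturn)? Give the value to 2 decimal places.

Neutral buoyancy requires −α(T_deep − T_surf) + β(S_deep − S_surf′) = 0.
S_surf′ = S_deep − (α/β)·ΔT = 20.39 − (1 × 10⁻⁴/8 × 10⁻⁴)·(-0.4) = 20.4400 psu.
Increase required: 20.4400 − 17.75 = 2.6900 psu.

20.44 psu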